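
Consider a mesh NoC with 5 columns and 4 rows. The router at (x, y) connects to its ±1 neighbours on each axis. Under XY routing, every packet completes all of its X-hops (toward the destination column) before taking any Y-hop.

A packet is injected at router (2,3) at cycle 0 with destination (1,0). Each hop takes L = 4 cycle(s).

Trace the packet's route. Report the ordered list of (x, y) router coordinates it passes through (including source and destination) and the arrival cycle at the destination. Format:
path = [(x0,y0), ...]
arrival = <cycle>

hop 0: (2,3) @ cyc 0
hop 1: (1,3) @ cyc 4  [W]
hop 2: (1,2) @ cyc 8  [S]
hop 3: (1,1) @ cyc 12  [S]
hop 4: (1,0) @ cyc 16  [S]

path = [(2,3), (1,3), (1,2), (1,1), (1,0)]
arrival = 16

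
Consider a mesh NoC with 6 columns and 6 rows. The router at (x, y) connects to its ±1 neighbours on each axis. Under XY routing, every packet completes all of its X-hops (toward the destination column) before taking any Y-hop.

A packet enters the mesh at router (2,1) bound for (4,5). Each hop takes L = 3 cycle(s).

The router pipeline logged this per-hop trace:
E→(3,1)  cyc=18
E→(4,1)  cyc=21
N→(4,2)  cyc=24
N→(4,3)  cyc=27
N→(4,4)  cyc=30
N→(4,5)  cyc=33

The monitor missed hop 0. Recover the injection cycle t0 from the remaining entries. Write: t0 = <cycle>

The first recorded entry is hop 1 at cycle 18.
Subtract one hop: t0 = 18 − 3 = 15.

t0 = 15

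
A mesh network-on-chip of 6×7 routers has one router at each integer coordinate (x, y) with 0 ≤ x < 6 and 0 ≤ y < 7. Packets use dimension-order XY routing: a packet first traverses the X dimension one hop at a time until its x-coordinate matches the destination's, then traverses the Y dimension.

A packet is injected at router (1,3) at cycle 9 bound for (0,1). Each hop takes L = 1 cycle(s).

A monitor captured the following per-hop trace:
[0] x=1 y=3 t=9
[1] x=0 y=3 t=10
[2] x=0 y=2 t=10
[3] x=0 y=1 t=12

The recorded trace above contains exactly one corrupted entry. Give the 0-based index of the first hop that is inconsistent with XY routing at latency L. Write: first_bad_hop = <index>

  1: Δx=-1 Δy=+0 Δt=1 [ok]
  2: Δx=+0 Δy=-1 Δt=0 [BAD: Δcyc=0≠L]

first_bad_hop = 2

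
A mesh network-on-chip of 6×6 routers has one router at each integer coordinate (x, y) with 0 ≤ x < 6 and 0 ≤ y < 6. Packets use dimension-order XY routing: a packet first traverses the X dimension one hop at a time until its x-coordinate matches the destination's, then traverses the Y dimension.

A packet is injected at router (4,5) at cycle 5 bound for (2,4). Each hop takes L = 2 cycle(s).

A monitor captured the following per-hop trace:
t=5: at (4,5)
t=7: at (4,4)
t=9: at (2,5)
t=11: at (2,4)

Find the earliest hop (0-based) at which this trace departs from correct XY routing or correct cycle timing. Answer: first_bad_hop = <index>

  1: Δx=+0 Δy=-1 Δt=2 [BAD: Y-move but x=4≠2]

first_bad_hop = 1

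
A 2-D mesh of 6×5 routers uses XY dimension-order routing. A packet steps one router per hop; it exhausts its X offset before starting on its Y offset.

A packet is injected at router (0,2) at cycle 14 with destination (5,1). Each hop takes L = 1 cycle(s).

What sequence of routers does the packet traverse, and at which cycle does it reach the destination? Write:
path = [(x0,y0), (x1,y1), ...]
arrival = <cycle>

src (0,2)  cyc=14
E→(1,2)  cyc=15
E→(2,2)  cyc=16
E→(3,2)  cyc=17
E→(4,2)  cyc=18
E→(5,2)  cyc=19
S→(5,1)  cyc=20

path = [(0,2), (1,2), (2,2), (3,2), (4,2), (5,2), (5,1)]
arrival = 20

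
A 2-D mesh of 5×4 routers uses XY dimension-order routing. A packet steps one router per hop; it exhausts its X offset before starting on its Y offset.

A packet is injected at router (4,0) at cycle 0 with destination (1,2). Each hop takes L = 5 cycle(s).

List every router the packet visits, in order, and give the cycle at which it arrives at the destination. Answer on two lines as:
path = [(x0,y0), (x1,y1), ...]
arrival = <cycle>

path = [(4,0), (3,0), (2,0), (1,0), (1,1), (1,2)]
arrival = 25

#0 — 4,0 | c0
#1 — 3,0 | c5 | W
#2 — 2,0 | c10 | W
#3 — 1,0 | c15 | W
#4 — 1,1 | c20 | N
#5 — 1,2 | c25 | N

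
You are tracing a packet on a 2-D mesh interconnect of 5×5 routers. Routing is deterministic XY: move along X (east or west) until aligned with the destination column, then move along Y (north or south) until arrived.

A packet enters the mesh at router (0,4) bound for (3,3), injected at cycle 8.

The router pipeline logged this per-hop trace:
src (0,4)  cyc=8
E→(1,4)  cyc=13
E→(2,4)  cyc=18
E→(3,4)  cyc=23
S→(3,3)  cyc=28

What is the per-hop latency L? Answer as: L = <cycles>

Δcyc across hop 0→1: 13 − 8 = 5.
One hop costs L cycles, so L = 5.

L = 5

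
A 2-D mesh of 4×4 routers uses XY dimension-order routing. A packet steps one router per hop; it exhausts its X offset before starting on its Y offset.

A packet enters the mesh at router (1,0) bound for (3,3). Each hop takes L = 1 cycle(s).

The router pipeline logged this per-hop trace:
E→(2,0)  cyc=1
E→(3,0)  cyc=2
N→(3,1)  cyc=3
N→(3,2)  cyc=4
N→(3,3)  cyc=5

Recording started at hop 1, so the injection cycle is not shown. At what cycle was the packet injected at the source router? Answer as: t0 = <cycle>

The first recorded entry is hop 1 at cycle 1.
So t0 = 1 − 1·1 = 0.

t0 = 0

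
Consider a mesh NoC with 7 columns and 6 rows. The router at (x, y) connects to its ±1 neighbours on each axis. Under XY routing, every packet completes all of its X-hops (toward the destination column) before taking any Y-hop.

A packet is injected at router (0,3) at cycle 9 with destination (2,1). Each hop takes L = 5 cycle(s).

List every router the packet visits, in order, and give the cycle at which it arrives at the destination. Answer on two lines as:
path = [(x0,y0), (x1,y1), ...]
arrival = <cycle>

t=9: at (0,3)
t=14: at (1,3) after E
t=19: at (2,3) after E
t=24: at (2,2) after S
t=29: at (2,1) after S

path = [(0,3), (1,3), (2,3), (2,2), (2,1)]
arrival = 29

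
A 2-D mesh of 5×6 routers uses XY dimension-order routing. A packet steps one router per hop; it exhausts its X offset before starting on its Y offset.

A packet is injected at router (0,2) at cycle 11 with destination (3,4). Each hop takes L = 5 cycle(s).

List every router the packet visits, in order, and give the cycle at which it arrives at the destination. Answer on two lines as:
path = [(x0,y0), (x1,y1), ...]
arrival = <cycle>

  0. router=(0,2) cycle=11 (inject)
  1. router=(1,2) cycle=16 dir=E
  2. router=(2,2) cycle=21 dir=E
  3. router=(3,2) cycle=26 dir=E
  4. router=(3,3) cycle=31 dir=N
  5. router=(3,4) cycle=36 dir=N

path = [(0,2), (1,2), (2,2), (3,2), (3,3), (3,4)]
arrival = 36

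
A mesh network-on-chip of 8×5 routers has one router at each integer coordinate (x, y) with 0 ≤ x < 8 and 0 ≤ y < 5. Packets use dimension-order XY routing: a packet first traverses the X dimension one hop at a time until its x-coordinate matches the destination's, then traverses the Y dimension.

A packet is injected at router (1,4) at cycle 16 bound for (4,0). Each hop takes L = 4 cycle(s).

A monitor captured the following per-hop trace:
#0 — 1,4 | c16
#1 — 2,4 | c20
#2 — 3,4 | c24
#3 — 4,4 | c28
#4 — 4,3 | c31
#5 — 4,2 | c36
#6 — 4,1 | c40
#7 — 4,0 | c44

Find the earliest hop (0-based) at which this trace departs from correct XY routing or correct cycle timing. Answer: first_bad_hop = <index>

first_bad_hop = 4

hop 1: step (+1,+0), +4 cyc — ok
hop 2: step (+1,+0), +4 cyc — ok
hop 3: step (+1,+0), +4 cyc — ok
hop 4: step (+0,-1), +3 cyc — BAD: Δcyc=3≠L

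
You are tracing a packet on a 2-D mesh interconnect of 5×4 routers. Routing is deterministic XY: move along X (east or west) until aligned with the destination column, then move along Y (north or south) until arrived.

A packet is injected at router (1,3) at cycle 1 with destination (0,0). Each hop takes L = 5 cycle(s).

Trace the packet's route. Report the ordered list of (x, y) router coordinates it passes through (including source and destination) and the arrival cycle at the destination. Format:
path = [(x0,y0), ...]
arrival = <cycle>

src (1,3)  cyc=1
W→(0,3)  cyc=6
S→(0,2)  cyc=11
S→(0,1)  cyc=16
S→(0,0)  cyc=21

path = [(1,3), (0,3), (0,2), (0,1), (0,0)]
arrival = 21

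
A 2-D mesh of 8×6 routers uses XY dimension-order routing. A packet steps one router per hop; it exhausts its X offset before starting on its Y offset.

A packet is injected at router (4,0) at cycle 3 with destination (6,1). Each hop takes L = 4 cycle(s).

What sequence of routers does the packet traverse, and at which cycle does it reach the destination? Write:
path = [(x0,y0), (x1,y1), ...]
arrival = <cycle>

path = [(4,0), (5,0), (6,0), (6,1)]
arrival = 15

  0. router=(4,0) cycle=3 (inject)
  1. router=(5,0) cycle=7 dir=E
  2. router=(6,0) cycle=11 dir=E
  3. router=(6,1) cycle=15 dir=N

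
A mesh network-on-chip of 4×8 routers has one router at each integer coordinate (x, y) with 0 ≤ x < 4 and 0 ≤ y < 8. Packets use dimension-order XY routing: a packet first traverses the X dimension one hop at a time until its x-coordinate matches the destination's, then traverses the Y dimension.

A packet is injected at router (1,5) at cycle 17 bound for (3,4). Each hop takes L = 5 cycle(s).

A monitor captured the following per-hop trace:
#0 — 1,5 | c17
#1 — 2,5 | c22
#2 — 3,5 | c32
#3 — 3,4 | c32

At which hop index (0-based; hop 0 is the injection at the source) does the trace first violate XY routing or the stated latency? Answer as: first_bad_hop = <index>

first_bad_hop = 2

  1: Δx=+1 Δy=+0 Δt=5 [ok]
  2: Δx=+1 Δy=+0 Δt=10 [BAD: Δcyc=10≠L]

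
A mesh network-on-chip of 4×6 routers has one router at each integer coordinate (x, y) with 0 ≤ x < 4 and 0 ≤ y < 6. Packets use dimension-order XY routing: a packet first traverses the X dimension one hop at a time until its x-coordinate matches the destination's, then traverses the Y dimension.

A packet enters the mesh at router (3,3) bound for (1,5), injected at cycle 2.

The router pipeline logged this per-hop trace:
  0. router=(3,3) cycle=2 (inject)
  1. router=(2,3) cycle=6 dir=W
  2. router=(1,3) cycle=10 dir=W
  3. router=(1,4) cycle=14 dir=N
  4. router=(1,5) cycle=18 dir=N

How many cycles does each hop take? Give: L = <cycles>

L = 4

From hop 0 (2) to hop 1 (6): +4 cycles.
Each hop adds L, hence L = 4.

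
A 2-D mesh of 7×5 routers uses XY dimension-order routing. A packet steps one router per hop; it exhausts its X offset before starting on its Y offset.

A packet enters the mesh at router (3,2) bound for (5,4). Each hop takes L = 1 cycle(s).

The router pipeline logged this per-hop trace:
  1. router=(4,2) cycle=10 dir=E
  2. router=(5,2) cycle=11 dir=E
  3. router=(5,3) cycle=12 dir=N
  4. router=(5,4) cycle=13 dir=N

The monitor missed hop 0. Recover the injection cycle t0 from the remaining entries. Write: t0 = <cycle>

cyc[1] = 10 and cyc[k] = t0 + k·L for every k.
Therefore t0 = 10 − L = 9.

t0 = 9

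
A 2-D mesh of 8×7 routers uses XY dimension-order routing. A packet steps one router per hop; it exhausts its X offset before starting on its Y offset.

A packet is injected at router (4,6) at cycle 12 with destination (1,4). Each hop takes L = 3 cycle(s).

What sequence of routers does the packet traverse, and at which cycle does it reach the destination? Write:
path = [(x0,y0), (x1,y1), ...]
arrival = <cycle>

path = [(4,6), (3,6), (2,6), (1,6), (1,5), (1,4)]
arrival = 27

hop 0: (4,6) @ cyc 12
hop 1: (3,6) @ cyc 15  [W]
hop 2: (2,6) @ cyc 18  [W]
hop 3: (1,6) @ cyc 21  [W]
hop 4: (1,5) @ cyc 24  [S]
hop 5: (1,4) @ cyc 27  [S]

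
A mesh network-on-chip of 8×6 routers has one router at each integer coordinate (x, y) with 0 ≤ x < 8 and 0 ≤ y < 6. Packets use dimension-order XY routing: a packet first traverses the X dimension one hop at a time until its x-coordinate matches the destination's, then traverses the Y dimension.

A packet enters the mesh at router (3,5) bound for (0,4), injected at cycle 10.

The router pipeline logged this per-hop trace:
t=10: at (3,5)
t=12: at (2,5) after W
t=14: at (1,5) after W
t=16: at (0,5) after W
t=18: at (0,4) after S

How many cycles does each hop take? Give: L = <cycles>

Between hops 0 and 1 the cycle counter advances 12 − 10 = 2.
Per-hop latency L = Δcyc = 2.

L = 2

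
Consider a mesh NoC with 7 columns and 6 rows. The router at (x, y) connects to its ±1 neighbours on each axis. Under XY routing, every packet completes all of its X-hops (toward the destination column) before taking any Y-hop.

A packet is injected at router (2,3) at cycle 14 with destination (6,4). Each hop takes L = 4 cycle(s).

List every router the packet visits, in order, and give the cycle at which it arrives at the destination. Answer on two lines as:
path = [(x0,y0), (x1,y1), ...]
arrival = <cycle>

path = [(2,3), (3,3), (4,3), (5,3), (6,3), (6,4)]
arrival = 34

hop 0: (2,3) @ cyc 14
hop 1: (3,3) @ cyc 18  [E]
hop 2: (4,3) @ cyc 22  [E]
hop 3: (5,3) @ cyc 26  [E]
hop 4: (6,3) @ cyc 30  [E]
hop 5: (6,4) @ cyc 34  [N]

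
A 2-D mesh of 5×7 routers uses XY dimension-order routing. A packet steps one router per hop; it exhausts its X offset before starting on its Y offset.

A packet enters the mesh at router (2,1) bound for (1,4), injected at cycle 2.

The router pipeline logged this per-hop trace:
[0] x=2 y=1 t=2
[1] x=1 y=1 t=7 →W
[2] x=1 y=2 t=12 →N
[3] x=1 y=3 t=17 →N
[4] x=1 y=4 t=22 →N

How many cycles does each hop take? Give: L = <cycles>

L = 5

From hop 0 (2) to hop 1 (7): +5 cycles.
Each hop adds L, hence L = 5.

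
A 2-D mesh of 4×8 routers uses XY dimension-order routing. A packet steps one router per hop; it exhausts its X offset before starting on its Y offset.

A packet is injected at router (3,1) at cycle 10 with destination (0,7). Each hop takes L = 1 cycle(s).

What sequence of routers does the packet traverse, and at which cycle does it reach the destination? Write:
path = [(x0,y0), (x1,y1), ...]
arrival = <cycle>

  0. router=(3,1) cycle=10 (inject)
  1. router=(2,1) cycle=11 dir=W
  2. router=(1,1) cycle=12 dir=W
  3. router=(0,1) cycle=13 dir=W
  4. router=(0,2) cycle=14 dir=N
  5. router=(0,3) cycle=15 dir=N
  6. router=(0,4) cycle=16 dir=N
  7. router=(0,5) cycle=17 dir=N
  8. router=(0,6) cycle=18 dir=N
  9. router=(0,7) cycle=19 dir=N

path = [(3,1), (2,1), (1,1), (0,1), (0,2), (0,3), (0,4), (0,5), (0,6), (0,7)]
arrival = 19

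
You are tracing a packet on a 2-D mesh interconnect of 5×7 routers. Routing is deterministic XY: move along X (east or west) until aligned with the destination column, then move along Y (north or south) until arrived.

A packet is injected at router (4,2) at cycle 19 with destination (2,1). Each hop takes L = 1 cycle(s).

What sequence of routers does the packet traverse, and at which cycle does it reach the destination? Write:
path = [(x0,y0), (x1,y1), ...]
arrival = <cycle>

src (4,2)  cyc=19
W→(3,2)  cyc=20
W→(2,2)  cyc=21
S→(2,1)  cyc=22

path = [(4,2), (3,2), (2,2), (2,1)]
arrival = 22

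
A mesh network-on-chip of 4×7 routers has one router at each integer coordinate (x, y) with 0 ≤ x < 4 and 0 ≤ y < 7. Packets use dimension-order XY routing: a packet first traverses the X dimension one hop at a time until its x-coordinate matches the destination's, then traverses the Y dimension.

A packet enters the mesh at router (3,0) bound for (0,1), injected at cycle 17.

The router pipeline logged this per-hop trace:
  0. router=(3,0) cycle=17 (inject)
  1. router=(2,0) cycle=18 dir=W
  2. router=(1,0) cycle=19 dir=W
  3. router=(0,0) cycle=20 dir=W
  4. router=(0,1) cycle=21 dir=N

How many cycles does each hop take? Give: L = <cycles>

Δcyc across hop 0→1: 18 − 17 = 1.
Each hop adds L, hence L = 1.

L = 1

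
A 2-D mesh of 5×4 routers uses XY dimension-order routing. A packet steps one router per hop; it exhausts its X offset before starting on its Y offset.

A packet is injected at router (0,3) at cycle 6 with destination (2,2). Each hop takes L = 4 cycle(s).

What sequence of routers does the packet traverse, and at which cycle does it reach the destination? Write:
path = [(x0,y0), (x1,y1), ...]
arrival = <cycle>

path = [(0,3), (1,3), (2,3), (2,2)]
arrival = 18

[0] x=0 y=3 t=6
[1] x=1 y=3 t=10 →E
[2] x=2 y=3 t=14 →E
[3] x=2 y=2 t=18 →S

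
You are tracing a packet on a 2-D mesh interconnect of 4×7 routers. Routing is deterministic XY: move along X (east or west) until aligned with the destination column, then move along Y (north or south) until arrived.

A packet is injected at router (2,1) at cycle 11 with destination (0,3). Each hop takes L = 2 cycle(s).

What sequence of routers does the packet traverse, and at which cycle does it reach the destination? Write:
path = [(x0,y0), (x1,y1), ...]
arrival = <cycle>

src (2,1)  cyc=11
W→(1,1)  cyc=13
W→(0,1)  cyc=15
N→(0,2)  cyc=17
N→(0,3)  cyc=19

path = [(2,1), (1,1), (0,1), (0,2), (0,3)]
arrival = 19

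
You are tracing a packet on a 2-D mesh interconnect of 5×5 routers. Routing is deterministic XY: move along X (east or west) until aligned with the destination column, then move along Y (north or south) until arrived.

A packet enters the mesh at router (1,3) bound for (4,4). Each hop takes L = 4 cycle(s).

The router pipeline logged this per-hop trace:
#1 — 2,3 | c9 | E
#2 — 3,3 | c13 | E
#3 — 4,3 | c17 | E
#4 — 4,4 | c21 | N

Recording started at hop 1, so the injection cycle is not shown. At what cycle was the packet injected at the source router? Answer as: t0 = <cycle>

The first recorded entry is hop 1 at cycle 9.
Therefore t0 = 9 − L = 5.

t0 = 5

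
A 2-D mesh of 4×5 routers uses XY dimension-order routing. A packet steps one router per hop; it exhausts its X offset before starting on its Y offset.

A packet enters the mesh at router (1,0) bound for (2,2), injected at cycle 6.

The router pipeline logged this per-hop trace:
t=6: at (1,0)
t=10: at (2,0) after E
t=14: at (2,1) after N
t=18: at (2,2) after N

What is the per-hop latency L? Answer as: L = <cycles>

L = 4

cyc[1] − cyc[0] = 10 − 6 = 4.
Each hop adds L, hence L = 4.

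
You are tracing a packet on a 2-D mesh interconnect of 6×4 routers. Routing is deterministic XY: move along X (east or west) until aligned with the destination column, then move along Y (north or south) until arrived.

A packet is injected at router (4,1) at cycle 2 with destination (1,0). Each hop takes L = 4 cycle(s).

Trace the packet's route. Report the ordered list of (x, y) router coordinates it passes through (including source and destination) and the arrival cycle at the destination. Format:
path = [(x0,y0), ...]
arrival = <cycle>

[0] x=4 y=1 t=2
[1] x=3 y=1 t=6 →W
[2] x=2 y=1 t=10 →W
[3] x=1 y=1 t=14 →W
[4] x=1 y=0 t=18 →S

path = [(4,1), (3,1), (2,1), (1,1), (1,0)]
arrival = 18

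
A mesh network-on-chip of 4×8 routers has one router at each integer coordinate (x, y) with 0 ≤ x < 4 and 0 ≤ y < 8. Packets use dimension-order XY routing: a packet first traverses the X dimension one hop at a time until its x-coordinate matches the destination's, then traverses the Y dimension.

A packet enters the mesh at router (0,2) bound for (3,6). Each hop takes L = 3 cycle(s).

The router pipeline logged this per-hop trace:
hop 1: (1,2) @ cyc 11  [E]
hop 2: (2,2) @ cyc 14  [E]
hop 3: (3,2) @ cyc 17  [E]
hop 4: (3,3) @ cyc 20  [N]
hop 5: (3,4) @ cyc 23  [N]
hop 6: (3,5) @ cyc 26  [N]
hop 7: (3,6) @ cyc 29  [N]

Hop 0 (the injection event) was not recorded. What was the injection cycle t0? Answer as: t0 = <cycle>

t0 = 8

cyc[1] = 11 and cyc[k] = t0 + k·L for every k.
t0 = cyc[1] − L = 11 − 3 = 8.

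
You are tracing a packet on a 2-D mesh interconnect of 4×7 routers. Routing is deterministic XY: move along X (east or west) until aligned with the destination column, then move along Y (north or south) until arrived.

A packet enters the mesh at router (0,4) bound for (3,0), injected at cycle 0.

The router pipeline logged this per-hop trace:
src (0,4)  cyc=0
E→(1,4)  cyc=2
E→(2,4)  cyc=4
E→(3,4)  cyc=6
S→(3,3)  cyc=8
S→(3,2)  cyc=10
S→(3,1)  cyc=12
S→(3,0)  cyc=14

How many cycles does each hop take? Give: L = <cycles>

L = 2

cyc[1] − cyc[0] = 2 − 0 = 2.
Each hop adds L, hence L = 2.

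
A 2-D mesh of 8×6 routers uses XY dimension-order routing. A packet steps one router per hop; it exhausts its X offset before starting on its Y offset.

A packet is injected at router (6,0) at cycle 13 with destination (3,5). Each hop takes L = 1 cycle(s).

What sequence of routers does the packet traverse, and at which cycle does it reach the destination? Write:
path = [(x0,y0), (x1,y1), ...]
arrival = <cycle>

src (6,0)  cyc=13
W→(5,0)  cyc=14
W→(4,0)  cyc=15
W→(3,0)  cyc=16
N→(3,1)  cyc=17
N→(3,2)  cyc=18
N→(3,3)  cyc=19
N→(3,4)  cyc=20
N→(3,5)  cyc=21

path = [(6,0), (5,0), (4,0), (3,0), (3,1), (3,2), (3,3), (3,4), (3,5)]
arrival = 21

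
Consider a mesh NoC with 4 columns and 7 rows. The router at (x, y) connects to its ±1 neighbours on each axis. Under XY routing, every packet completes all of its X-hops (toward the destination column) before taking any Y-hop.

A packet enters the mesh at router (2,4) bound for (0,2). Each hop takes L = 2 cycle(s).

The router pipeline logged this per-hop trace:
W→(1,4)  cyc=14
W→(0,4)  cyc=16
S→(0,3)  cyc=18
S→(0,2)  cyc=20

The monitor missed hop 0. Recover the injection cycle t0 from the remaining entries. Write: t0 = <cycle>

t0 = 12

cyc[1] = 14 and cyc[k] = t0 + k·L for every k.
So t0 = 14 − 1·2 = 12.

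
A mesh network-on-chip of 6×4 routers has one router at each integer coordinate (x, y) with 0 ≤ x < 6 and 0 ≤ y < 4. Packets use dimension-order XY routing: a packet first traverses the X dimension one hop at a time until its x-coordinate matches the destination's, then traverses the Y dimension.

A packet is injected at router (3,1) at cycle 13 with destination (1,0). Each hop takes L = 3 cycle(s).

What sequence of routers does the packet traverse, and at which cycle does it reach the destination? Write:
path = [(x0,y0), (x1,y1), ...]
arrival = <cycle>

path = [(3,1), (2,1), (1,1), (1,0)]
arrival = 22

#0 — 3,1 | c13
#1 — 2,1 | c16 | W
#2 — 1,1 | c19 | W
#3 — 1,0 | c22 | S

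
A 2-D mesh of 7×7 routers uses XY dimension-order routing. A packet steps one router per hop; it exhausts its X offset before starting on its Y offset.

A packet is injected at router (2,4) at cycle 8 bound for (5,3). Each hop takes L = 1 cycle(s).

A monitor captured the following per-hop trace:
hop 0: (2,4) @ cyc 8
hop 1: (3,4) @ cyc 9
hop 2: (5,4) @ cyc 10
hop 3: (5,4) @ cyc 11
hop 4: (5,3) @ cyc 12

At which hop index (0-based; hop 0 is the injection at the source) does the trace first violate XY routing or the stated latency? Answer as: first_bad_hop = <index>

first_bad_hop = 2

hop 1: step (+1,+0), +1 cyc — ok
hop 2: step (+2,+0), +1 cyc — BAD: non-unit step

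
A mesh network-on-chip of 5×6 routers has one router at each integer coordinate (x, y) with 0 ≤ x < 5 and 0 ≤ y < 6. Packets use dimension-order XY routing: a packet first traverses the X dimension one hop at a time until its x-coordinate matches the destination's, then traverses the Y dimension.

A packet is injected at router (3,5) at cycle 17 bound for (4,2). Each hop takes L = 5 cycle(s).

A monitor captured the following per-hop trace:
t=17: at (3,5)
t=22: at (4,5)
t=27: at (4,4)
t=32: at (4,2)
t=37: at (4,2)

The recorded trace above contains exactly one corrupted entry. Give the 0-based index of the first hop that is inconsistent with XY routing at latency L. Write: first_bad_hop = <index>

first_bad_hop = 3

hop 1: step (+1,+0), +5 cyc — ok
hop 2: step (+0,-1), +5 cyc — ok
hop 3: step (+0,-2), +5 cyc — BAD: non-unit step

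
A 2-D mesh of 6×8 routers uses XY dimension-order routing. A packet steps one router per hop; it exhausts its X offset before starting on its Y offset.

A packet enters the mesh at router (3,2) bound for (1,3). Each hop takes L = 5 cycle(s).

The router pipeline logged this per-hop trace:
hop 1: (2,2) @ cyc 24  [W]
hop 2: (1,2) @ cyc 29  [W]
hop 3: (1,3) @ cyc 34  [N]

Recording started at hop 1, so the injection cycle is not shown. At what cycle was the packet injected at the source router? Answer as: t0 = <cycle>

At hop 1 the cycle is 24; in general cyc_k = t0 + kL.
t0 = cyc[1] − L = 24 − 5 = 19.

t0 = 19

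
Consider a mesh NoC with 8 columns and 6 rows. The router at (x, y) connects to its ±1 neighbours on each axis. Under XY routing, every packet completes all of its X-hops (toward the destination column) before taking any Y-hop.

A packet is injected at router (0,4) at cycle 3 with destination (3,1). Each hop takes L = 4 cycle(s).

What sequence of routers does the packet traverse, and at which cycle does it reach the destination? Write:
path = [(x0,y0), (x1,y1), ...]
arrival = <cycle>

path = [(0,4), (1,4), (2,4), (3,4), (3,3), (3,2), (3,1)]
arrival = 27

hop 0: (0,4) @ cyc 3
hop 1: (1,4) @ cyc 7  [E]
hop 2: (2,4) @ cyc 11  [E]
hop 3: (3,4) @ cyc 15  [E]
hop 4: (3,3) @ cyc 19  [S]
hop 5: (3,2) @ cyc 23  [S]
hop 6: (3,1) @ cyc 27  [S]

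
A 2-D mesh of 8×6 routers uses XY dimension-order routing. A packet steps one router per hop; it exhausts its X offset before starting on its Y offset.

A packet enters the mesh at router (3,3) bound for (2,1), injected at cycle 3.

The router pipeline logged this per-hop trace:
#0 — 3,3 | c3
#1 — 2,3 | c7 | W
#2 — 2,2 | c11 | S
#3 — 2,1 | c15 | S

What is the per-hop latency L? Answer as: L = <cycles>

L = 4

cyc[1] − cyc[0] = 7 − 3 = 4.
That increment is L by definition: L = 4.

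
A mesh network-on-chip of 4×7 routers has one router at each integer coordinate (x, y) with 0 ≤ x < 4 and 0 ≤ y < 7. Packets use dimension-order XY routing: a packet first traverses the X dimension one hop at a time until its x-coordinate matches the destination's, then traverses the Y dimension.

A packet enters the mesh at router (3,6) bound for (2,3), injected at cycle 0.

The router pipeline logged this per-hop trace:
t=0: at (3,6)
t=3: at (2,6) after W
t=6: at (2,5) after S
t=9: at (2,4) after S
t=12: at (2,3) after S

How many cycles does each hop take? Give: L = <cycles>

L = 3

cyc[1] − cyc[0] = 3 − 0 = 3.
One hop costs L cycles, so L = 3.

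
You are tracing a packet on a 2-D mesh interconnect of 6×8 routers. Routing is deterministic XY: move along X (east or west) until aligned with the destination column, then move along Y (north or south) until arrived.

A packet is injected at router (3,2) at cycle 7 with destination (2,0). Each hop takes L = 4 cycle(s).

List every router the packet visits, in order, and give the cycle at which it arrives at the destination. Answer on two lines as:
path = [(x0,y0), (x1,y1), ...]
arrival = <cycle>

path = [(3,2), (2,2), (2,1), (2,0)]
arrival = 19

  0. router=(3,2) cycle=7 (inject)
  1. router=(2,2) cycle=11 dir=W
  2. router=(2,1) cycle=15 dir=S
  3. router=(2,0) cycle=19 dir=S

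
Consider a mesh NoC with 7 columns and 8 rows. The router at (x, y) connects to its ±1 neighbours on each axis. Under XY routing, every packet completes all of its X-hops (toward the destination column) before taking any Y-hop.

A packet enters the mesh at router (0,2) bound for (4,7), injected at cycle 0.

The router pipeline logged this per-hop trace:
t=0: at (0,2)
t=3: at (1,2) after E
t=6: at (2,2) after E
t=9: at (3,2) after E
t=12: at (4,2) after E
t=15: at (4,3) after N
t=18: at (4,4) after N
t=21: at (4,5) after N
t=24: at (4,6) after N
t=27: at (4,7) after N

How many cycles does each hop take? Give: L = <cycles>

Between hops 0 and 1 the cycle counter advances 3 − 0 = 3.
Per-hop latency L = Δcyc = 3.

L = 3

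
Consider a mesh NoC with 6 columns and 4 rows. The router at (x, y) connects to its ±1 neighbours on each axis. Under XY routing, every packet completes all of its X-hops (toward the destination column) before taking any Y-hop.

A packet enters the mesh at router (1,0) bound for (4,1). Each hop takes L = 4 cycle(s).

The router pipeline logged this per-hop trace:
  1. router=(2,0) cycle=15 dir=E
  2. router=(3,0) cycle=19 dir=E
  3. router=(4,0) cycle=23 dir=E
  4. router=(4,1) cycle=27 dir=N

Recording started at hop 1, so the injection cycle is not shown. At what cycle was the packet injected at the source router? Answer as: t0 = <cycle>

Hop 1 reached at cycle 15; hop k is at t0 + k·L.
Subtract one hop: t0 = 15 − 4 = 11.

t0 = 11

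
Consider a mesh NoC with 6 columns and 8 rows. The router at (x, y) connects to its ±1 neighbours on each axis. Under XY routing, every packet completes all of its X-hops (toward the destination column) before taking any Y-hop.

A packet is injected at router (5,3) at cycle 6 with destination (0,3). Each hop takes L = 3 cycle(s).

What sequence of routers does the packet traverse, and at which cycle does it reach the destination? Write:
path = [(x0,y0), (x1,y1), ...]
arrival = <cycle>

path = [(5,3), (4,3), (3,3), (2,3), (1,3), (0,3)]
arrival = 21

t=6: at (5,3)
t=9: at (4,3) after W
t=12: at (3,3) after W
t=15: at (2,3) after W
t=18: at (1,3) after W
t=21: at (0,3) after W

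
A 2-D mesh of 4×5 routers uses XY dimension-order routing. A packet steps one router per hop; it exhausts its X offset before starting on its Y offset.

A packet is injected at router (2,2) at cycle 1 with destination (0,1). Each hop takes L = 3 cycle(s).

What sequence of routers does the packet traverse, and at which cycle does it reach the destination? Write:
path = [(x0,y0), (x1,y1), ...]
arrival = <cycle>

t=1: at (2,2)
t=4: at (1,2) after W
t=7: at (0,2) after W
t=10: at (0,1) after S

path = [(2,2), (1,2), (0,2), (0,1)]
arrival = 10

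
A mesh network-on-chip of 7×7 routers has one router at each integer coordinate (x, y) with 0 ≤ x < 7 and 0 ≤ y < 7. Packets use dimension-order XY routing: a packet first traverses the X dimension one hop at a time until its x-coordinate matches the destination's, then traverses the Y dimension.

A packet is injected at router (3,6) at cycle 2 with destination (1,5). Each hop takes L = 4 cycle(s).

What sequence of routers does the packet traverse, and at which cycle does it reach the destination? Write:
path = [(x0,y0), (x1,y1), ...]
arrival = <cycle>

path = [(3,6), (2,6), (1,6), (1,5)]
arrival = 14

[0] x=3 y=6 t=2
[1] x=2 y=6 t=6 →W
[2] x=1 y=6 t=10 →W
[3] x=1 y=5 t=14 →S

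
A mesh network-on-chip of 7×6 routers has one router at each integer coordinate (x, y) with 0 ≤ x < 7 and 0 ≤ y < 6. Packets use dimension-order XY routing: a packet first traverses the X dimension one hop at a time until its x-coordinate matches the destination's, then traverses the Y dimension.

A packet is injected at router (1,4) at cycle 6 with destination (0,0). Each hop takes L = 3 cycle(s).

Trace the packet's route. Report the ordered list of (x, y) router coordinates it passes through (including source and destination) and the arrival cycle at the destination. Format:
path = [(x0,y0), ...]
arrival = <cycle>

  0. router=(1,4) cycle=6 (inject)
  1. router=(0,4) cycle=9 dir=W
  2. router=(0,3) cycle=12 dir=S
  3. router=(0,2) cycle=15 dir=S
  4. router=(0,1) cycle=18 dir=S
  5. router=(0,0) cycle=21 dir=S

path = [(1,4), (0,4), (0,3), (0,2), (0,1), (0,0)]
arrival = 21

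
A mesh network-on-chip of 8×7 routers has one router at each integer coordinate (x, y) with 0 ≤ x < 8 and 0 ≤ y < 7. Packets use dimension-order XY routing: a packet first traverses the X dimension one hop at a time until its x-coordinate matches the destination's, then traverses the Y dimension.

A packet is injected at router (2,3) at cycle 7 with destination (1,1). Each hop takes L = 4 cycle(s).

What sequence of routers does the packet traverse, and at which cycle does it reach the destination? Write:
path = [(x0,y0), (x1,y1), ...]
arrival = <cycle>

path = [(2,3), (1,3), (1,2), (1,1)]
arrival = 19

src (2,3)  cyc=7
W→(1,3)  cyc=11
S→(1,2)  cyc=15
S→(1,1)  cyc=19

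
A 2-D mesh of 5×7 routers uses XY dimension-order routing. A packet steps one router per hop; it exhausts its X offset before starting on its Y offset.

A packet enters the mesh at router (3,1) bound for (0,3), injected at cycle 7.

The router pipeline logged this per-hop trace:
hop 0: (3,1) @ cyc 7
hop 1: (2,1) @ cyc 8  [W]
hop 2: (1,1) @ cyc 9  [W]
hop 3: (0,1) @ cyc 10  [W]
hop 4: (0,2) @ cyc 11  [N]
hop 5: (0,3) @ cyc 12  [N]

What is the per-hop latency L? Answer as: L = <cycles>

L = 1

Between hops 0 and 1 the cycle counter advances 8 − 7 = 1.
Per-hop latency L = Δcyc = 1.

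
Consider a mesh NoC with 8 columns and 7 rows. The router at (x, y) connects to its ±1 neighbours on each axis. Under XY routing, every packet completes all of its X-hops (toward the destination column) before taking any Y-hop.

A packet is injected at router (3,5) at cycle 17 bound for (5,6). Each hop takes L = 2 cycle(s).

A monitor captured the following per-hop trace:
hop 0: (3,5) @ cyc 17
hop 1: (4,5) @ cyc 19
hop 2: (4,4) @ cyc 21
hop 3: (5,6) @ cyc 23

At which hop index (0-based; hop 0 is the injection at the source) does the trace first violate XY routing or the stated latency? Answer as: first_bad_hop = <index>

first_bad_hop = 2

  1: Δx=+1 Δy=+0 Δt=2 [ok]
  2: Δx=+0 Δy=-1 Δt=2 [BAD: Y-move but x=4≠5]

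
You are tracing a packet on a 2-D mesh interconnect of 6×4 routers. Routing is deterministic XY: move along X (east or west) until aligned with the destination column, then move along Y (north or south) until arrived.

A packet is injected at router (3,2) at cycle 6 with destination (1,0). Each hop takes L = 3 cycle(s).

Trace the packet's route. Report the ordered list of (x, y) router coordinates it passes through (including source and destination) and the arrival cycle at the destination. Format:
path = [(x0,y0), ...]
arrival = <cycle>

path = [(3,2), (2,2), (1,2), (1,1), (1,0)]
arrival = 18

  0. router=(3,2) cycle=6 (inject)
  1. router=(2,2) cycle=9 dir=W
  2. router=(1,2) cycle=12 dir=W
  3. router=(1,1) cycle=15 dir=S
  4. router=(1,0) cycle=18 dir=S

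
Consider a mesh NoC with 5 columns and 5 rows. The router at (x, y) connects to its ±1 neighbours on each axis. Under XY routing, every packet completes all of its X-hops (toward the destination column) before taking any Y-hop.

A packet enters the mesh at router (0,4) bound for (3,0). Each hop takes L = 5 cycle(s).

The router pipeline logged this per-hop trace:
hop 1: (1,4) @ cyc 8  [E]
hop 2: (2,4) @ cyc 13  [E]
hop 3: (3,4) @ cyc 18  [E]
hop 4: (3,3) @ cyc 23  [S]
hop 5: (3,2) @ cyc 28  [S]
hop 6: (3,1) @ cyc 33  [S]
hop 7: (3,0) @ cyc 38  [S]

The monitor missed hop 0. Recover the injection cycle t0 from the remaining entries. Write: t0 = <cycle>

t0 = 3

At hop 1 the cycle is 8; in general cyc_k = t0 + kL.
Therefore t0 = 8 − L = 3.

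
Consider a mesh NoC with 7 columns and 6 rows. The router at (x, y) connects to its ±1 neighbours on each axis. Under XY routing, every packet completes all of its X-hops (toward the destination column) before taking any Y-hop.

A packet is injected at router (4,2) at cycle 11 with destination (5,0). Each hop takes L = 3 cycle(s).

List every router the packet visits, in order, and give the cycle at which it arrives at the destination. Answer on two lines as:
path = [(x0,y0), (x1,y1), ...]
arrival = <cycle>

[0] x=4 y=2 t=11
[1] x=5 y=2 t=14 →E
[2] x=5 y=1 t=17 →S
[3] x=5 y=0 t=20 →S

path = [(4,2), (5,2), (5,1), (5,0)]
arrival = 20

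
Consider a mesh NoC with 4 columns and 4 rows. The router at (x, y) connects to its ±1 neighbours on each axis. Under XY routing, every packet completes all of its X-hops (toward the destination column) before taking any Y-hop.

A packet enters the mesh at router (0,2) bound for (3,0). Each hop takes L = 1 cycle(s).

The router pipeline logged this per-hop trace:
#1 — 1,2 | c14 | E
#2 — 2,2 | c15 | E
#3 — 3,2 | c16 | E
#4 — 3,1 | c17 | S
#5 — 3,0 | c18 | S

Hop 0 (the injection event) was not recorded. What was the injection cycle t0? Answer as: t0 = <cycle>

t0 = 13

cyc[1] = 14 and cyc[k] = t0 + k·L for every k.
So t0 = 14 − 1·1 = 13.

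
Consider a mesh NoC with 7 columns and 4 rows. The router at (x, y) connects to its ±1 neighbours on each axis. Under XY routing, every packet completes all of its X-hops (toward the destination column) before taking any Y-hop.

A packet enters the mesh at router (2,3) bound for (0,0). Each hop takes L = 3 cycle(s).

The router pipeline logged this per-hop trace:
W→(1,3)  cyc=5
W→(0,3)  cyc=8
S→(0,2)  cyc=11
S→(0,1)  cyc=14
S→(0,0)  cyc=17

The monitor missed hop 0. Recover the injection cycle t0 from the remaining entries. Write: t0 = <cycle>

t0 = 2

cyc[1] = 5 and cyc[k] = t0 + k·L for every k.
So t0 = 5 − 1·3 = 2.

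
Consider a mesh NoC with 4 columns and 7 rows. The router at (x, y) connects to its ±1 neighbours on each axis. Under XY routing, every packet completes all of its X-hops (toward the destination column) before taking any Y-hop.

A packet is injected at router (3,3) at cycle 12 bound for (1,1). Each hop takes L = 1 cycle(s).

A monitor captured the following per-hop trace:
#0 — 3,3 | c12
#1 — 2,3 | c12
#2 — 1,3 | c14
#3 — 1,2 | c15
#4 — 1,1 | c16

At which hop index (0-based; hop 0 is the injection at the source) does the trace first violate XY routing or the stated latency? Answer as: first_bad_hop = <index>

[1] (-1,+0) / 0c ⇒ BAD: Δcyc=0≠L

first_bad_hop = 1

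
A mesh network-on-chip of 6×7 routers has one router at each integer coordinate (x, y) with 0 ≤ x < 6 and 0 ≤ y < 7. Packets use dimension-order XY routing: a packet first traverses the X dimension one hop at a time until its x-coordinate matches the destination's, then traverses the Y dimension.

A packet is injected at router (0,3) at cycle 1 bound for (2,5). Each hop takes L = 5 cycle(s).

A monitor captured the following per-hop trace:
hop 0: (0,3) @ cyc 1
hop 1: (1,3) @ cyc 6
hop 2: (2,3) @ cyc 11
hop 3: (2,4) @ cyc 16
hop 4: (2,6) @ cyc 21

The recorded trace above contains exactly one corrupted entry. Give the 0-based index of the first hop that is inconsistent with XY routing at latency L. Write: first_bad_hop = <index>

first_bad_hop = 4

[1] (+1,+0) / 5c ⇒ ok
[2] (+1,+0) / 5c ⇒ ok
[3] (+0,+1) / 5c ⇒ ok
[4] (+0,+2) / 5c ⇒ BAD: non-unit step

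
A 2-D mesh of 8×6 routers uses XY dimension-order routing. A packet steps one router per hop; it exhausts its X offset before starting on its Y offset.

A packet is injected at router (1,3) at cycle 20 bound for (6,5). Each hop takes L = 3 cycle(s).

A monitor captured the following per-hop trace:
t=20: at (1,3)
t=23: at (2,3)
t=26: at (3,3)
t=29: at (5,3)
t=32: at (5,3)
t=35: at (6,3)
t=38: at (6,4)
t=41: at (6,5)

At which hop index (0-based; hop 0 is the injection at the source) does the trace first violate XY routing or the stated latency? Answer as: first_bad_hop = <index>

check 1→ d=(1,0) cyc+3: ok
check 2→ d=(1,0) cyc+3: ok
check 3→ d=(2,0) cyc+3: BAD: non-unit step

first_bad_hop = 3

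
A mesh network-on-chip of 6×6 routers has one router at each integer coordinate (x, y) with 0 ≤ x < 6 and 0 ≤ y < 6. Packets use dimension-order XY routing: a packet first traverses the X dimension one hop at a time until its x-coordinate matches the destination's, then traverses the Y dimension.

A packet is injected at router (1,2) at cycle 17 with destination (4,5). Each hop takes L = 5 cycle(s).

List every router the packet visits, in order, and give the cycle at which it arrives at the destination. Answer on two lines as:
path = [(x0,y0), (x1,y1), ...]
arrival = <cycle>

path = [(1,2), (2,2), (3,2), (4,2), (4,3), (4,4), (4,5)]
arrival = 47

#0 — 1,2 | c17
#1 — 2,2 | c22 | E
#2 — 3,2 | c27 | E
#3 — 4,2 | c32 | E
#4 — 4,3 | c37 | N
#5 — 4,4 | c42 | N
#6 — 4,5 | c47 | N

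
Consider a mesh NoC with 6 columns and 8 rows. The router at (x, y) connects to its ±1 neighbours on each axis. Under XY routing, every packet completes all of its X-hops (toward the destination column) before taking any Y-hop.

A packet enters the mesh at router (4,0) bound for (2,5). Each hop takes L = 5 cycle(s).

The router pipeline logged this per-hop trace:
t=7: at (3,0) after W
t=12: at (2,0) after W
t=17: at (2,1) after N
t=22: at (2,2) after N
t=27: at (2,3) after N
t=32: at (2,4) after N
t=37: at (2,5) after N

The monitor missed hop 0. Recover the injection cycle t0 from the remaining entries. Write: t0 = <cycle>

t0 = 2

The first recorded entry is hop 1 at cycle 7.
So t0 = 7 − 1·5 = 2.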